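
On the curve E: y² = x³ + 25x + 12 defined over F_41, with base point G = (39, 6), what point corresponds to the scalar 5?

(38, 19)

Double-and-add on 5 = (101)₂. Start with G = (39, 6) for the leading 1-bit.
double: tangent at (39, 6): λ = (3·39² + 25)/(2·6) ≡ 37/12. 12⁻¹ ≡ 24 (mod 41), so λ ≡ 37·24 ≡ 27.
  x = λ² - 39 - 39 = 729 - 78 ≡ 36; y = λ·(39 - 36) - 6 ≡ 34. → (36, 34)
double: tangent at (36, 34): λ = (3·36² + 25)/(2·34) ≡ 18/27. 27⁻¹ ≡ 38 (mod 41) since 27·38 = 1026 ≡ 1, so λ ≡ 18·38 ≡ 28.
  x = λ² - 36 - 36 = 784 - 72 ≡ 15; y = λ·(36 - 15) - 34 ≡ 21. → (15, 21)
add G: (15, 21) + (39, 6). λ = (6 - 21)/(39 - 15) ≡ 26/24 mod 41. 24⁻¹ ≡ 12 (mod 41) since 24·12 = 288 ≡ 1, so λ ≡ 25.
  x = λ² - 15 - 39 = 625 - 54 ≡ 38; y = λ·(15 - 38) - 21 ≡ 19. → (38, 19)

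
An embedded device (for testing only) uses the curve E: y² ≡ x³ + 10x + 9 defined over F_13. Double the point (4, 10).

tangent at (4, 10): λ = (3·4² + 10)/(2·10) ≡ 6/7. 7⁻¹ ≡ 2 (mod 13), so λ ≡ 6·2 ≡ 12.
  x = λ² - 4 - 4 = 144 - 8 ≡ 6; y = λ·(4 - 6) - 10 ≡ 5. → (6, 5)

(6, 5)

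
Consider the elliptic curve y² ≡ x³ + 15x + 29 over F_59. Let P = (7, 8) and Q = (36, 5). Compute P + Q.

(7, 8) + (36, 5). λ = (5 - 8)/(36 - 7) ≡ 56/29 mod 59. 29⁻¹ ≡ 57 (mod 59) since 29·57 = 1653 ≡ 1, so λ ≡ 6.
  x = λ² - 7 - 36 = 36 - 43 ≡ 52; y = λ·(7 - 52) - 8 ≡ 17. → (52, 17)

(52, 17)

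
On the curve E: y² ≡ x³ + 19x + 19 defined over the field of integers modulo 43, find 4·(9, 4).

(28, 33)

Write P = (9, 4).
Double-and-add on 4 = (100)₂. Start with P = (9, 4) for the leading 1-bit.
double: tangent at (9, 4): λ = (3·9² + 19)/(2·4) ≡ 4/8. 8⁻¹ ≡ 27 (mod 43), so λ ≡ 4·27 ≡ 22.
  x = λ² - 9 - 9 = 484 - 18 ≡ 36; y = λ·(9 - 36) - 4 ≡ 4. → (36, 4)
double: tangent at (36, 4): λ = (3·36² + 19)/(2·4) ≡ 37/8. 8⁻¹ ≡ 27 (mod 43) since 8·27 = 216 ≡ 1, so λ ≡ 37·27 ≡ 10.
  x = λ² - 36 - 36 = 100 - 72 ≡ 28; y = λ·(36 - 28) - 4 ≡ 33. → (28, 33)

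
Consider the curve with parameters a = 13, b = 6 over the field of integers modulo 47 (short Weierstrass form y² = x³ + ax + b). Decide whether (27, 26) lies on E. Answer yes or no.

yes

y² = 26² ≡ 18; x³ + 13x + 6 = 20040 ≡ 18 (mod 47). 18 = 18.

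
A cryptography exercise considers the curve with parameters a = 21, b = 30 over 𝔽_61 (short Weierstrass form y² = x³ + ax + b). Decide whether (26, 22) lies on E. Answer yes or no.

y² = 22² ≡ 57; x³ + 21x + 30 = 18152 ≡ 35 (mod 61). 57 ≠ 35.

no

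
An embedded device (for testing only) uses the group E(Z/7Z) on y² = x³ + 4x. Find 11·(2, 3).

(2, 4)

Write Q = (2, 3).
Repeated addition: build up to 11Q.
2Q: tangent at (2, 3): λ = (3·2² + 4)/(2·3) ≡ 2/6. 6⁻¹ ≡ 6 (mod 7), so λ ≡ 2·6 ≡ 5.
  x = λ² - 2 - 2 = 25 - 4 ≡ 0; y = λ·(2 - 0) - 3 ≡ 0. → (0, 0)
3Q: (0, 0) + (2, 3). λ = (3 - 0)/(2 - 0) ≡ 3/2 mod 7. 2⁻¹ ≡ 4 (mod 7) since 2·4 = 8 ≡ 1, so λ ≡ 5.
  x = λ² - 0 - 2 = 25 - 2 ≡ 2; y = λ·(0 - 2) - 0 ≡ 4. → (2, 4)
4Q: (2, 4) + (2, 3): same x and y₁ ≡ -y₂, so the sum is O.
5Q: O + (2, 3) = (2, 3) (identity).
6Q: tangent at (2, 3): λ = (3·2² + 4)/(2·3) ≡ 2/6. 6⁻¹ ≡ 6 (mod 7), so λ ≡ 2·6 ≡ 5.
  x = λ² - 2 - 2 = 25 - 4 ≡ 0; y = λ·(2 - 0) - 3 ≡ 0. → (0, 0)
7Q: (0, 0) + (2, 3). λ = (3 - 0)/(2 - 0) ≡ 3/2 mod 7. 2⁻¹ ≡ 4 (mod 7) since 2·4 = 8 ≡ 1, so λ ≡ 5.
  x = λ² - 0 - 2 = 25 - 2 ≡ 2; y = λ·(0 - 2) - 0 ≡ 4. → (2, 4)
8Q: (2, 4) + (2, 3): same x and y₁ ≡ -y₂, so the sum is O.
9Q: O + (2, 3) = (2, 3) (identity).
10Q: tangent at (2, 3): λ = (3·2² + 4)/(2·3) ≡ 2/6. 6⁻¹ ≡ 6 (mod 7), so λ ≡ 2·6 ≡ 5.
  x = λ² - 2 - 2 = 25 - 4 ≡ 0; y = λ·(2 - 0) - 3 ≡ 0. → (0, 0)
11Q: (0, 0) + (2, 3). λ = (3 - 0)/(2 - 0) ≡ 3/2 mod 7. 2⁻¹ ≡ 4 (mod 7) since 2·4 = 8 ≡ 1, so λ ≡ 5.
  x = λ² - 0 - 2 = 25 - 2 ≡ 2; y = λ·(0 - 2) - 0 ≡ 4. → (2, 4)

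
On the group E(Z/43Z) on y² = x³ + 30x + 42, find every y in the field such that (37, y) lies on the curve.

none

x³ + 30x + 42 = 51805 ≡ 33 (mod 43).
33 is a non-residue mod 43; no y exists.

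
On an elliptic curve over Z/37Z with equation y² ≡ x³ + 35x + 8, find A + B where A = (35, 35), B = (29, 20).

(35, 35) + (29, 20). λ = (20 - 35)/(29 - 35) ≡ 22/31 mod 37. 31⁻¹ ≡ 6 (mod 37) since 31·6 = 186 ≡ 1, so λ ≡ 21.
  x = λ² - 35 - 29 = 441 - 64 ≡ 7; y = λ·(35 - 7) - 35 ≡ 35. → (7, 35)

(7, 35)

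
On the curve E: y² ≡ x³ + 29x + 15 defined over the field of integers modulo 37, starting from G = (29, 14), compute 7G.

Double-and-add on 7 = (111)₂. Start with G = (29, 14) for the leading 1-bit.
double: tangent at (29, 14): λ = (3·29² + 29)/(2·14) ≡ 36/28. 28⁻¹ ≡ 4 (mod 37), so λ ≡ 36·4 ≡ 33.
  x = λ² - 29 - 29 = 1089 - 58 ≡ 32; y = λ·(29 - 32) - 14 ≡ 35. → (32, 35)
add G: (32, 35) + (29, 14). λ = (14 - 35)/(29 - 32) ≡ 16/34 mod 37. 34⁻¹ ≡ 12 (mod 37) since 34·12 = 408 ≡ 1, so λ ≡ 7.
  x = λ² - 32 - 29 = 49 - 61 ≡ 25; y = λ·(32 - 25) - 35 ≡ 14. → (25, 14)
double: tangent at (25, 14): λ = (3·25² + 29)/(2·14) ≡ 17/28. 28⁻¹ ≡ 4 (mod 37) since 28·4 = 112 ≡ 1, so λ ≡ 17·4 ≡ 31.
  x = λ² - 25 - 25 = 961 - 50 ≡ 23; y = λ·(25 - 23) - 14 ≡ 11. → (23, 11)
add G: (23, 11) + (29, 14). λ = (14 - 11)/(29 - 23) ≡ 3/6 mod 37. 6⁻¹ ≡ 31 (mod 37) since 6·31 = 186 ≡ 1, so λ ≡ 19.
  x = λ² - 23 - 29 = 361 - 52 ≡ 13; y = λ·(23 - 13) - 11 ≡ 31. → (13, 31)

(13, 31)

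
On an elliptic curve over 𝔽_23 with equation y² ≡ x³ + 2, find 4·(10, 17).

O

Write P = (10, 17).
Double-and-add on 4 = (100)₂. Start with P = (10, 17) for the leading 1-bit.
double: tangent at (10, 17): λ = (3·10² + 0)/(2·17) ≡ 1/11. 11⁻¹ ≡ 21 (mod 23), so λ ≡ 1·21 ≡ 21.
  x = λ² - 10 - 10 = 441 - 20 ≡ 7; y = λ·(10 - 7) - 17 ≡ 0. → (7, 0)
double: (7, 0) + (7, 0): same x and y₁ ≡ -y₂, so the sum is the point at infinity.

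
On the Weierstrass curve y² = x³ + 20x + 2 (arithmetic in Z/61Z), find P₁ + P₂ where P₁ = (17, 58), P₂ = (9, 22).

(40, 52)

(17, 58) + (9, 22). λ = (22 - 58)/(9 - 17) ≡ 25/53 mod 61. 53⁻¹ ≡ 38 (mod 61) since 53·38 = 2014 ≡ 1, so λ ≡ 35.
  x = λ² - 17 - 9 = 1225 - 26 ≡ 40; y = λ·(17 - 40) - 58 ≡ 52. → (40, 52)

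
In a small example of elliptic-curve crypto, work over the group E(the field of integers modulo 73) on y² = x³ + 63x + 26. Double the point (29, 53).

tangent at (29, 53): λ = (3·29² + 63)/(2·53) ≡ 31/33. 33⁻¹ ≡ 31 (mod 73) since 33·31 = 1023 ≡ 1, so λ ≡ 31·31 ≡ 12.
  x = λ² - 29 - 29 = 144 - 58 ≡ 13; y = λ·(29 - 13) - 53 ≡ 66. → (13, 66)

(13, 66)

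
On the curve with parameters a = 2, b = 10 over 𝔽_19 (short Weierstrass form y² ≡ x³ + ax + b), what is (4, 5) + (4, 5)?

tangent at (4, 5): λ = (3·4² + 2)/(2·5) ≡ 12/10. 10⁻¹ ≡ 2 (mod 19), so λ ≡ 12·2 ≡ 5.
  x = λ² - 4 - 4 = 25 - 8 ≡ 17; y = λ·(4 - 17) - 5 ≡ 6. → (17, 6)

(17, 6)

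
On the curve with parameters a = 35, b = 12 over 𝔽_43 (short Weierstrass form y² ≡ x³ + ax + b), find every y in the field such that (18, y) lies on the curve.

14, 29

x³ + 35x + 12 = 6474 ≡ 24 (mod 43).
Square roots of 24 mod 43: 14 and 29 (since 14² = 196 ≡ 24).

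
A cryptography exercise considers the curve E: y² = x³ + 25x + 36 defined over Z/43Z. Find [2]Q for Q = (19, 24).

(9, 42)

tangent at (19, 24): λ = (3·19² + 25)/(2·24) ≡ 33/5. 5⁻¹ ≡ 26 (mod 43), so λ ≡ 33·26 ≡ 41.
  x = λ² - 19 - 19 = 1681 - 38 ≡ 9; y = λ·(19 - 9) - 24 ≡ 42. → (9, 42)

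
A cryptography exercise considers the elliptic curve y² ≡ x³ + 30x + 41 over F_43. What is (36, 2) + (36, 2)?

tangent at (36, 2): λ = (3·36² + 30)/(2·2) ≡ 5/4. 4⁻¹ ≡ 11 (mod 43) since 4·11 = 44 ≡ 1, so λ ≡ 5·11 ≡ 12.
  x = λ² - 36 - 36 = 144 - 72 ≡ 29; y = λ·(36 - 29) - 2 ≡ 39. → (29, 39)

(29, 39)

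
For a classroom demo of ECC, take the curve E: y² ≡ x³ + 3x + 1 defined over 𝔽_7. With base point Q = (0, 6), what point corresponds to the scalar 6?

(4, 0)

Repeated addition: build up to 6Q.
2Q: tangent at (0, 6): λ = (3·0² + 3)/(2·6) ≡ 3/5. 5⁻¹ ≡ 3 (mod 7), so λ ≡ 3·3 ≡ 2.
  x = λ² - 0 - 0 = 4 - 0 ≡ 4; y = λ·(0 - 4) - 6 ≡ 0. → (4, 0)
3Q: (4, 0) + (0, 6). λ = (6 - 0)/(0 - 4) ≡ 6/3 mod 7. 3⁻¹ ≡ 5 (mod 7) since 3·5 = 15 ≡ 1, so λ ≡ 2.
  x = λ² - 4 - 0 = 4 - 4 ≡ 0; y = λ·(4 - 0) - 0 ≡ 1. → (0, 1)
4Q: (0, 1) + (0, 6): same x and y₁ ≡ -y₂, so the sum is O.
5Q: O + (0, 6) = (0, 6) (identity).
6Q: tangent at (0, 6): λ = (3·0² + 3)/(2·6) ≡ 3/5. 5⁻¹ ≡ 3 (mod 7) since 5·3 = 15 ≡ 1, so λ ≡ 3·3 ≡ 2.
  x = λ² - 0 - 0 = 4 - 0 ≡ 4; y = λ·(0 - 4) - 6 ≡ 0. → (4, 0)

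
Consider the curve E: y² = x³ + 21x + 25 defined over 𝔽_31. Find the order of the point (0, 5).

11

2P: tangent at (0, 5): λ = (3·0² + 21)/(2·5) ≡ 21/10. 10⁻¹ ≡ 28 (mod 31), so λ ≡ 21·28 ≡ 30.
  x = λ² - 0 - 0 = 900 - 0 ≡ 1; y = λ·(0 - 1) - 5 ≡ 27. → (1, 27)
3P: (1, 27) + (0, 5). λ = (5 - 27)/(0 - 1) ≡ 9/30 mod 31. 30⁻¹ ≡ 30 (mod 31), so λ ≡ 22.
  x = λ² - 1 - 0 = 484 - 1 ≡ 18; y = λ·(1 - 18) - 27 ≡ 2. → (18, 2)
4P: (18, 2) + (0, 5). λ = (5 - 2)/(0 - 18) ≡ 3/13 mod 31. 13⁻¹ ≡ 12 (mod 31), so λ ≡ 5.
  x = λ² - 18 - 0 = 25 - 18 ≡ 7; y = λ·(18 - 7) - 2 ≡ 22. → (7, 22)
5P: (7, 22) + (0, 5). λ = (5 - 22)/(0 - 7) ≡ 14/24 mod 31. 24⁻¹ ≡ 22 (mod 31) since 24·22 = 528 ≡ 1, so λ ≡ 29.
  x = λ² - 7 - 0 = 841 - 7 ≡ 28; y = λ·(7 - 28) - 22 ≡ 20. → (28, 20)
6P: (28, 20) + (0, 5). λ = (5 - 20)/(0 - 28) ≡ 16/3 mod 31. 3⁻¹ ≡ 21 (mod 31) since 3·21 = 63 ≡ 1, so λ ≡ 26.
  x = λ² - 28 - 0 = 676 - 28 ≡ 28; y = λ·(28 - 28) - 20 ≡ 11. → (28, 11)
7P: (28, 11) + (0, 5). λ = (5 - 11)/(0 - 28) ≡ 25/3 mod 31. 3⁻¹ ≡ 21 (mod 31), so λ ≡ 29.
  x = λ² - 28 - 0 = 841 - 28 ≡ 7; y = λ·(28 - 7) - 11 ≡ 9. → (7, 9)
8P: (7, 9) + (0, 5). λ = (5 - 9)/(0 - 7) ≡ 27/24 mod 31. 24⁻¹ ≡ 22 (mod 31) since 24·22 = 528 ≡ 1, so λ ≡ 5.
  x = λ² - 7 - 0 = 25 - 7 ≡ 18; y = λ·(7 - 18) - 9 ≡ 29. → (18, 29)
9P: (18, 29) + (0, 5). λ = (5 - 29)/(0 - 18) ≡ 7/13 mod 31. 13⁻¹ ≡ 12 (mod 31), so λ ≡ 22.
  x = λ² - 18 - 0 = 484 - 18 ≡ 1; y = λ·(18 - 1) - 29 ≡ 4. → (1, 4)
10P: (1, 4) + (0, 5). λ = (5 - 4)/(0 - 1) ≡ 1/30 mod 31. 30⁻¹ ≡ 30 (mod 31) since 30·30 = 900 ≡ 1, so λ ≡ 30.
  x = λ² - 1 - 0 = 900 - 1 ≡ 0; y = λ·(1 - 0) - 4 ≡ 26. → (0, 26)
11P: (0, 26) + (0, 5): same x and y₁ ≡ -y₂, so the sum is 𝒪.
11P = 𝒪, so the order is 11.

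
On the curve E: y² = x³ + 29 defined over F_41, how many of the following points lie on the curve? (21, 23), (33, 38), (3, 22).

1

(21, 23): 23² ≡ 37, rhs ≡ 24 → off.
(33, 38): 38² ≡ 9, rhs ≡ 9 → on.
(3, 22): 22² ≡ 33, rhs ≡ 15 → off.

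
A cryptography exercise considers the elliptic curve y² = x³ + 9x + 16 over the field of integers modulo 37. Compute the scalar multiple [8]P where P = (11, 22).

Double-and-add on 8 = (1000)₂. Start with P = (11, 22) for the leading 1-bit.
double: tangent at (11, 22): λ = (3·11² + 9)/(2·22) ≡ 2/7. 7⁻¹ ≡ 16 (mod 37) since 7·16 = 112 ≡ 1, so λ ≡ 2·16 ≡ 32.
  x = λ² - 11 - 11 = 1024 - 22 ≡ 3; y = λ·(11 - 3) - 22 ≡ 12. → (3, 12)
double: tangent at (3, 12): λ = (3·3² + 9)/(2·12) ≡ 36/24. 24⁻¹ ≡ 17 (mod 37), so λ ≡ 36·17 ≡ 20.
  x = λ² - 3 - 3 = 400 - 6 ≡ 24; y = λ·(3 - 24) - 12 ≡ 12. → (24, 12)
double: tangent at (24, 12): λ = (3·24² + 9)/(2·12) ≡ 35/24. 24⁻¹ ≡ 17 (mod 37) since 24·17 = 408 ≡ 1, so λ ≡ 35·17 ≡ 3.
  x = λ² - 24 - 24 = 9 - 48 ≡ 35; y = λ·(24 - 35) - 12 ≡ 29. → (35, 29)

(35, 29)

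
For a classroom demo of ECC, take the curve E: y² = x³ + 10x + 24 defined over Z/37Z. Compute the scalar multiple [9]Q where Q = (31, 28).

Double-and-add on 9 = (1001)₂. Start with Q = (31, 28) for the leading 1-bit.
double: tangent at (31, 28): λ = (3·31² + 10)/(2·28) ≡ 7/19. 19⁻¹ ≡ 2 (mod 37), so λ ≡ 7·2 ≡ 14.
  x = λ² - 31 - 31 = 196 - 62 ≡ 23; y = λ·(31 - 23) - 28 ≡ 10. → (23, 10)
double: tangent at (23, 10): λ = (3·23² + 10)/(2·10) ≡ 6/20. 20⁻¹ ≡ 13 (mod 37), so λ ≡ 6·13 ≡ 4.
  x = λ² - 23 - 23 = 16 - 46 ≡ 7; y = λ·(23 - 7) - 10 ≡ 17. → (7, 17)
double: tangent at (7, 17): λ = (3·7² + 10)/(2·17) ≡ 9/34. 34⁻¹ ≡ 12 (mod 37), so λ ≡ 9·12 ≡ 34.
  x = λ² - 7 - 7 = 1156 - 14 ≡ 32; y = λ·(7 - 32) - 17 ≡ 21. → (32, 21)
add Q: (32, 21) + (31, 28). λ = (28 - 21)/(31 - 32) ≡ 7/36 mod 37. 36⁻¹ ≡ 36 (mod 37) since 36·36 = 1296 ≡ 1, so λ ≡ 30.
  x = λ² - 32 - 31 = 900 - 63 ≡ 23; y = λ·(32 - 23) - 21 ≡ 27. → (23, 27)

(23, 27)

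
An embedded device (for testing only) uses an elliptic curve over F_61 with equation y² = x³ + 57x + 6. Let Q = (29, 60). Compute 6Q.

Repeated addition: build up to 6Q.
2Q: tangent at (29, 60): λ = (3·29² + 57)/(2·60) ≡ 18/59. 59⁻¹ ≡ 30 (mod 61) since 59·30 = 1770 ≡ 1, so λ ≡ 18·30 ≡ 52.
  x = λ² - 29 - 29 = 2704 - 58 ≡ 23; y = λ·(29 - 23) - 60 ≡ 8. → (23, 8)
3Q: (23, 8) + (29, 60). λ = (60 - 8)/(29 - 23) ≡ 52/6 mod 61. 6⁻¹ ≡ 51 (mod 61), so λ ≡ 29.
  x = λ² - 23 - 29 = 841 - 52 ≡ 57; y = λ·(23 - 57) - 8 ≡ 43. → (57, 43)
4Q: (57, 43) + (29, 60). λ = (60 - 43)/(29 - 57) ≡ 17/33 mod 61. 33⁻¹ ≡ 37 (mod 61), so λ ≡ 19.
  x = λ² - 57 - 29 = 361 - 86 ≡ 31; y = λ·(57 - 31) - 43 ≡ 24. → (31, 24)
5Q: (31, 24) + (29, 60). λ = (60 - 24)/(29 - 31) ≡ 36/59 mod 61. 59⁻¹ ≡ 30 (mod 61), so λ ≡ 43.
  x = λ² - 31 - 29 = 1849 - 60 ≡ 20; y = λ·(31 - 20) - 24 ≡ 22. → (20, 22)
6Q: (20, 22) + (29, 60). λ = (60 - 22)/(29 - 20) ≡ 38/9 mod 61. 9⁻¹ ≡ 34 (mod 61) since 9·34 = 306 ≡ 1, so λ ≡ 11.
  x = λ² - 20 - 29 = 121 - 49 ≡ 11; y = λ·(20 - 11) - 22 ≡ 16. → (11, 16)

(11, 16)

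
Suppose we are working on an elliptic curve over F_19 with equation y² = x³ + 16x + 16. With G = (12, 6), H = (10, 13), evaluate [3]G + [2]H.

(10, 6)

First 3G:
Repeated addition: build up to 3G.
2G: tangent at (12, 6): λ = (3·12² + 16)/(2·6) ≡ 11/12. 12⁻¹ ≡ 8 (mod 19), so λ ≡ 11·8 ≡ 12.
  x = λ² - 12 - 12 = 144 - 24 ≡ 6; y = λ·(12 - 6) - 6 ≡ 9. → (6, 9)
3G: (6, 9) + (12, 6). λ = (6 - 9)/(12 - 6) ≡ 16/6 mod 19. 6⁻¹ ≡ 16 (mod 19) since 6·16 = 96 ≡ 1, so λ ≡ 9.
  x = λ² - 6 - 12 = 81 - 18 ≡ 6; y = λ·(6 - 6) - 9 ≡ 10. → (6, 10)
3G = (6, 10).
Next 2H:
Repeated addition: build up to 2H.
2H: tangent at (10, 13): λ = (3·10² + 16)/(2·13) ≡ 12/7. 7⁻¹ ≡ 11 (mod 19) since 7·11 = 77 ≡ 1, so λ ≡ 12·11 ≡ 18.
  x = λ² - 10 - 10 = 324 - 20 ≡ 0; y = λ·(10 - 0) - 13 ≡ 15. → (0, 15)
2H = (0, 15).
Finally 3G + 2H:
(6, 10) + (0, 15). λ = (15 - 10)/(0 - 6) ≡ 5/13 mod 19. 13⁻¹ ≡ 3 (mod 19) since 13·3 = 39 ≡ 1, so λ ≡ 15.
  x = λ² - 6 - 0 = 225 - 6 ≡ 10; y = λ·(6 - 10) - 10 ≡ 6. → (10, 6)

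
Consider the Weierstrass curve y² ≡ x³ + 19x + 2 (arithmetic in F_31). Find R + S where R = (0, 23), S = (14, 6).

(18, 21)

(0, 23) + (14, 6). λ = (6 - 23)/(14 - 0) ≡ 14/14 mod 31. 14⁻¹ ≡ 20 (mod 31) since 14·20 = 280 ≡ 1, so λ ≡ 1.
  x = λ² - 0 - 14 = 1 - 14 ≡ 18; y = λ·(0 - 18) - 23 ≡ 21. → (18, 21)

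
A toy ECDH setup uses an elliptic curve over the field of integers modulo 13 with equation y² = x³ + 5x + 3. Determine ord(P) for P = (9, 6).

2P: tangent at (9, 6): λ = (3·9² + 5)/(2·6) ≡ 1/12. 12⁻¹ ≡ 12 (mod 13), so λ ≡ 1·12 ≡ 12.
  x = λ² - 9 - 9 = 144 - 18 ≡ 9; y = λ·(9 - 9) - 6 ≡ 7. → (9, 7)
3P: (9, 7) + (9, 6): same x and y₁ ≡ -y₂, so the sum is O.
3P = O, so the order is 3.

3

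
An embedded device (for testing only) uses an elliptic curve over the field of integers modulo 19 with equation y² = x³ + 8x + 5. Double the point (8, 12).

(7, 9)

tangent at (8, 12): λ = (3·8² + 8)/(2·12) ≡ 10/5. 5⁻¹ ≡ 4 (mod 19) since 5·4 = 20 ≡ 1, so λ ≡ 10·4 ≡ 2.
  x = λ² - 8 - 8 = 4 - 16 ≡ 7; y = λ·(8 - 7) - 12 ≡ 9. → (7, 9)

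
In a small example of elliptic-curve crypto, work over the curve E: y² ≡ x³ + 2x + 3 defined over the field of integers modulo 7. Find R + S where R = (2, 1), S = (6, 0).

(3, 1)

(2, 1) + (6, 0). λ = (0 - 1)/(6 - 2) ≡ 6/4 mod 7. 4⁻¹ ≡ 2 (mod 7), so λ ≡ 5.
  x = λ² - 2 - 6 = 25 - 8 ≡ 3; y = λ·(2 - 3) - 1 ≡ 1. → (3, 1)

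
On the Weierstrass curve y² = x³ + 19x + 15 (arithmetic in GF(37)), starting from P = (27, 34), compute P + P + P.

Repeated addition: build up to 3P.
2P: tangent at (27, 34): λ = (3·27² + 19)/(2·34) ≡ 23/31. 31⁻¹ ≡ 6 (mod 37), so λ ≡ 23·6 ≡ 27.
  x = λ² - 27 - 27 = 729 - 54 ≡ 9; y = λ·(27 - 9) - 34 ≡ 8. → (9, 8)
3P: (9, 8) + (27, 34). λ = (34 - 8)/(27 - 9) ≡ 26/18 mod 37. 18⁻¹ ≡ 35 (mod 37) since 18·35 = 630 ≡ 1, so λ ≡ 22.
  x = λ² - 9 - 27 = 484 - 36 ≡ 4; y = λ·(9 - 4) - 8 ≡ 28. → (4, 28)

(4, 28)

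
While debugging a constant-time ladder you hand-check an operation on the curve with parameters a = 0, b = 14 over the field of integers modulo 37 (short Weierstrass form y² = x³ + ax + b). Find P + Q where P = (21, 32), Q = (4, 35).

(21, 32) + (4, 35). λ = (35 - 32)/(4 - 21) ≡ 3/20 mod 37. 20⁻¹ ≡ 13 (mod 37), so λ ≡ 2.
  x = λ² - 21 - 4 = 4 - 25 ≡ 16; y = λ·(21 - 16) - 32 ≡ 15. → (16, 15)

(16, 15)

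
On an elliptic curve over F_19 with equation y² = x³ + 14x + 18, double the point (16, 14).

(4, 9)

tangent at (16, 14): λ = (3·16² + 14)/(2·14) ≡ 3/9. 9⁻¹ ≡ 17 (mod 19) since 9·17 = 153 ≡ 1, so λ ≡ 3·17 ≡ 13.
  x = λ² - 16 - 16 = 169 - 32 ≡ 4; y = λ·(16 - 4) - 14 ≡ 9. → (4, 9)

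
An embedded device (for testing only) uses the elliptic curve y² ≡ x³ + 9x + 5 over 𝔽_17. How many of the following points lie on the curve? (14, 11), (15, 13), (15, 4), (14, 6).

2

(14, 11): 11² ≡ 2, rhs ≡ 2 → on.
(15, 13): 13² ≡ 16, rhs ≡ 13 → off.
(15, 4): 4² ≡ 16, rhs ≡ 13 → off.
(14, 6): 6² ≡ 2, rhs ≡ 2 → on.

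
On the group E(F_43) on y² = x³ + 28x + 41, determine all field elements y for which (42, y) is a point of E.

x³ + 28x + 41 = 75305 ≡ 12 (mod 43).
12 is a non-residue mod 43; no y exists.

none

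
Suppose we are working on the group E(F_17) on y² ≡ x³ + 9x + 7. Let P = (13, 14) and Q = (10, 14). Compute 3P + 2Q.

First 3P:
Repeated addition: build up to 3P.
2P: tangent at (13, 14): λ = (3·13² + 9)/(2·14) ≡ 6/11. 11⁻¹ ≡ 14 (mod 17) since 11·14 = 154 ≡ 1, so λ ≡ 6·14 ≡ 16.
  x = λ² - 13 - 13 = 256 - 26 ≡ 9; y = λ·(13 - 9) - 14 ≡ 16. → (9, 16)
3P: (9, 16) + (13, 14). λ = (14 - 16)/(13 - 9) ≡ 15/4 mod 17. 4⁻¹ ≡ 13 (mod 17) since 4·13 = 52 ≡ 1, so λ ≡ 8.
  x = λ² - 9 - 13 = 64 - 22 ≡ 8; y = λ·(9 - 8) - 16 ≡ 9. → (8, 9)
3P = (8, 9).
Next 2Q:
Repeated addition: build up to 2Q.
2Q: tangent at (10, 14): λ = (3·10² + 9)/(2·14) ≡ 3/11. 11⁻¹ ≡ 14 (mod 17) since 11·14 = 154 ≡ 1, so λ ≡ 3·14 ≡ 8.
  x = λ² - 10 - 10 = 64 - 20 ≡ 10; y = λ·(10 - 10) - 14 ≡ 3. → (10, 3)
2Q = (10, 3).
Finally 3P + 2Q:
(8, 9) + (10, 3). λ = (3 - 9)/(10 - 8) ≡ 11/2 mod 17. 2⁻¹ ≡ 9 (mod 17), so λ ≡ 14.
  x = λ² - 8 - 10 = 196 - 18 ≡ 8; y = λ·(8 - 8) - 9 ≡ 8. → (8, 8)

(8, 8)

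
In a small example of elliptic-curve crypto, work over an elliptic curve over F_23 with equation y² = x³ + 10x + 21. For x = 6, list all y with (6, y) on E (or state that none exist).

x³ + 10x + 21 = 297 ≡ 21 (mod 23).
21 is a non-residue mod 23; no y exists.

none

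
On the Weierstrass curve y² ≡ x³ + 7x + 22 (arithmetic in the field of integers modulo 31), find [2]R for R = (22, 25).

tangent at (22, 25): λ = (3·22² + 7)/(2·25) ≡ 2/19. 19⁻¹ ≡ 18 (mod 31) since 19·18 = 342 ≡ 1, so λ ≡ 2·18 ≡ 5.
  x = λ² - 22 - 22 = 25 - 44 ≡ 12; y = λ·(22 - 12) - 25 ≡ 25. → (12, 25)

(12, 25)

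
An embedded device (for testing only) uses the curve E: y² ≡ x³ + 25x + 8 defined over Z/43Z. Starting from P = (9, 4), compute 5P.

Repeated addition: build up to 5P.
2P: tangent at (9, 4): λ = (3·9² + 25)/(2·4) ≡ 10/8. 8⁻¹ ≡ 27 (mod 43), so λ ≡ 10·27 ≡ 12.
  x = λ² - 9 - 9 = 144 - 18 ≡ 40; y = λ·(9 - 40) - 4 ≡ 11. → (40, 11)
3P: (40, 11) + (9, 4). λ = (4 - 11)/(9 - 40) ≡ 36/12 mod 43. 12⁻¹ ≡ 18 (mod 43), so λ ≡ 3.
  x = λ² - 40 - 9 = 9 - 49 ≡ 3; y = λ·(40 - 3) - 11 ≡ 14. → (3, 14)
4P: (3, 14) + (9, 4). λ = (4 - 14)/(9 - 3) ≡ 33/6 mod 43. 6⁻¹ ≡ 36 (mod 43), so λ ≡ 27.
  x = λ² - 3 - 9 = 729 - 12 ≡ 29; y = λ·(3 - 29) - 14 ≡ 15. → (29, 15)
5P: (29, 15) + (9, 4). λ = (4 - 15)/(9 - 29) ≡ 32/23 mod 43. 23⁻¹ ≡ 15 (mod 43), so λ ≡ 7.
  x = λ² - 29 - 9 = 49 - 38 ≡ 11; y = λ·(29 - 11) - 15 ≡ 25. → (11, 25)

(11, 25)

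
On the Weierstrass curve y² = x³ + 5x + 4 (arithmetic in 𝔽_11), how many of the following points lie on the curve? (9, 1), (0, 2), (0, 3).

(9, 1): 1² ≡ 1, rhs ≡ 8 → off.
(0, 2): 2² ≡ 4, rhs ≡ 4 → on.
(0, 3): 3² ≡ 9, rhs ≡ 4 → off.

1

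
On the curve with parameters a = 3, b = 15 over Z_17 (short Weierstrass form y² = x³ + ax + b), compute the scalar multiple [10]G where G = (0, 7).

Double-and-add on 10 = (1010)₂. Start with G = (0, 7) for the leading 1-bit.
double: tangent at (0, 7): λ = (3·0² + 3)/(2·7) ≡ 3/14. 14⁻¹ ≡ 11 (mod 17), so λ ≡ 3·11 ≡ 16.
  x = λ² - 0 - 0 = 256 - 0 ≡ 1; y = λ·(0 - 1) - 7 ≡ 11. → (1, 11)
double: tangent at (1, 11): λ = (3·1² + 3)/(2·11) ≡ 6/5. 5⁻¹ ≡ 7 (mod 17) since 5·7 = 35 ≡ 1, so λ ≡ 6·7 ≡ 8.
  x = λ² - 1 - 1 = 64 - 2 ≡ 11; y = λ·(1 - 11) - 11 ≡ 11. → (11, 11)
add G: (11, 11) + (0, 7). λ = (7 - 11)/(0 - 11) ≡ 13/6 mod 17. 6⁻¹ ≡ 3 (mod 17), so λ ≡ 5.
  x = λ² - 11 - 0 = 25 - 11 ≡ 14; y = λ·(11 - 14) - 11 ≡ 8. → (14, 8)
double: tangent at (14, 8): λ = (3·14² + 3)/(2·8) ≡ 13/16. 16⁻¹ ≡ 16 (mod 17), so λ ≡ 13·16 ≡ 4.
  x = λ² - 14 - 14 = 16 - 28 ≡ 5; y = λ·(14 - 5) - 8 ≡ 11. → (5, 11)

(5, 11)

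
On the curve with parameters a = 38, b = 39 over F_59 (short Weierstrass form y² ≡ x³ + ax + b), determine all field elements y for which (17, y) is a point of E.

x³ + 38x + 39 = 5598 ≡ 52 (mod 59).
52 is a non-residue mod 59; no y exists.

none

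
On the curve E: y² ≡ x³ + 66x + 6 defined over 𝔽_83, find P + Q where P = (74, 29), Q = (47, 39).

(74, 29) + (47, 39). λ = (39 - 29)/(47 - 74) ≡ 10/56 mod 83. 56⁻¹ ≡ 43 (mod 83), so λ ≡ 15.
  x = λ² - 74 - 47 = 225 - 121 ≡ 21; y = λ·(74 - 21) - 29 ≡ 19. → (21, 19)

(21, 19)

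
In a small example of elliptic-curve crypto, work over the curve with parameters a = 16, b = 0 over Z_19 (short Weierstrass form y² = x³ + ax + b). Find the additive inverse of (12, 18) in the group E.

(12, 1)

-(12, 18) = (12, -18 mod 19) = (12, 1).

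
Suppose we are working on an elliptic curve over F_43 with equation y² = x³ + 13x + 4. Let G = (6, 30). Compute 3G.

(14, 36)

Repeated addition: build up to 3G.
2G: tangent at (6, 30): λ = (3·6² + 13)/(2·30) ≡ 35/17. 17⁻¹ ≡ 38 (mod 43) since 17·38 = 646 ≡ 1, so λ ≡ 35·38 ≡ 40.
  x = λ² - 6 - 6 = 1600 - 12 ≡ 40; y = λ·(6 - 40) - 30 ≡ 29. → (40, 29)
3G: (40, 29) + (6, 30). λ = (30 - 29)/(6 - 40) ≡ 1/9 mod 43. 9⁻¹ ≡ 24 (mod 43), so λ ≡ 24.
  x = λ² - 40 - 6 = 576 - 46 ≡ 14; y = λ·(40 - 14) - 29 ≡ 36. → (14, 36)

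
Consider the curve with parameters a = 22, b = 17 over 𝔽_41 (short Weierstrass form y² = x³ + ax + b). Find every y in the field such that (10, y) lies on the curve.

x³ + 22x + 17 = 1237 ≡ 7 (mod 41).
7 is a non-residue mod 41; no y exists.

none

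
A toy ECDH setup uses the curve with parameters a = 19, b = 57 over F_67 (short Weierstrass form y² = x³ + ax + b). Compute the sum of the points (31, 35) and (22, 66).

(31, 35) + (22, 66). λ = (66 - 35)/(22 - 31) ≡ 31/58 mod 67. 58⁻¹ ≡ 52 (mod 67), so λ ≡ 4.
  x = λ² - 31 - 22 = 16 - 53 ≡ 30; y = λ·(31 - 30) - 35 ≡ 36. → (30, 36)

(30, 36)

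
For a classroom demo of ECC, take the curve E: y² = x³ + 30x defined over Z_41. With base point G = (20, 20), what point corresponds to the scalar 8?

Double-and-add on 8 = (1000)₂. Start with G = (20, 20) for the leading 1-bit.
double: tangent at (20, 20): λ = (3·20² + 30)/(2·20) ≡ 0/40. 40⁻¹ ≡ 40 (mod 41) since 40·40 = 1600 ≡ 1, so λ ≡ 0·40 ≡ 0.
  x = λ² - 20 - 20 = 0 - 40 ≡ 1; y = λ·(20 - 1) - 20 ≡ 21. → (1, 21)
double: tangent at (1, 21): λ = (3·1² + 30)/(2·21) ≡ 33/1. 1⁻¹ ≡ 1 (mod 41) since 1·1 = 1 ≡ 1, so λ ≡ 33·1 ≡ 33.
  x = λ² - 1 - 1 = 1089 - 2 ≡ 21; y = λ·(1 - 21) - 21 ≡ 16. → (21, 16)
double: tangent at (21, 16): λ = (3·21² + 30)/(2·16) ≡ 0/32. 32⁻¹ ≡ 9 (mod 41) since 32·9 = 288 ≡ 1, so λ ≡ 0·9 ≡ 0.
  x = λ² - 21 - 21 = 0 - 42 ≡ 40; y = λ·(21 - 40) - 16 ≡ 25. → (40, 25)

(40, 25)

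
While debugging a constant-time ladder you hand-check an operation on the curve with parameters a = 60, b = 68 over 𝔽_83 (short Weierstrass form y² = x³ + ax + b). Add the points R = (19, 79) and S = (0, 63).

(7, 1)

(19, 79) + (0, 63). λ = (63 - 79)/(0 - 19) ≡ 67/64 mod 83. 64⁻¹ ≡ 48 (mod 83) since 64·48 = 3072 ≡ 1, so λ ≡ 62.
  x = λ² - 19 - 0 = 3844 - 19 ≡ 7; y = λ·(19 - 7) - 79 ≡ 1. → (7, 1)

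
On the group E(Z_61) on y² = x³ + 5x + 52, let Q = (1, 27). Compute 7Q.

(41, 59)

Repeated addition: build up to 7Q.
2Q: tangent at (1, 27): λ = (3·1² + 5)/(2·27) ≡ 8/54. 54⁻¹ ≡ 26 (mod 61), so λ ≡ 8·26 ≡ 25.
  x = λ² - 1 - 1 = 625 - 2 ≡ 13; y = λ·(1 - 13) - 27 ≡ 39. → (13, 39)
3Q: (13, 39) + (1, 27). λ = (27 - 39)/(1 - 13) ≡ 49/49 mod 61. 49⁻¹ ≡ 5 (mod 61), so λ ≡ 1.
  x = λ² - 13 - 1 = 1 - 14 ≡ 48; y = λ·(13 - 48) - 39 ≡ 48. → (48, 48)
4Q: (48, 48) + (1, 27). λ = (27 - 48)/(1 - 48) ≡ 40/14 mod 61. 14⁻¹ ≡ 48 (mod 61), so λ ≡ 29.
  x = λ² - 48 - 1 = 841 - 49 ≡ 60; y = λ·(48 - 60) - 48 ≡ 31. → (60, 31)
5Q: (60, 31) + (1, 27). λ = (27 - 31)/(1 - 60) ≡ 57/2 mod 61. 2⁻¹ ≡ 31 (mod 61), so λ ≡ 59.
  x = λ² - 60 - 1 = 3481 - 61 ≡ 4; y = λ·(60 - 4) - 31 ≡ 40. → (4, 40)
6Q: (4, 40) + (1, 27). λ = (27 - 40)/(1 - 4) ≡ 48/58 mod 61. 58⁻¹ ≡ 20 (mod 61) since 58·20 = 1160 ≡ 1, so λ ≡ 45.
  x = λ² - 4 - 1 = 2025 - 5 ≡ 7; y = λ·(4 - 7) - 40 ≡ 8. → (7, 8)
7Q: (7, 8) + (1, 27). λ = (27 - 8)/(1 - 7) ≡ 19/55 mod 61. 55⁻¹ ≡ 10 (mod 61) since 55·10 = 550 ≡ 1, so λ ≡ 7.
  x = λ² - 7 - 1 = 49 - 8 ≡ 41; y = λ·(7 - 41) - 8 ≡ 59. → (41, 59)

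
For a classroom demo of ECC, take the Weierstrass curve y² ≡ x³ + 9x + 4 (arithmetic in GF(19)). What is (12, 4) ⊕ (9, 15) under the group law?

(12, 4) + (9, 15). λ = (15 - 4)/(9 - 12) ≡ 11/16 mod 19. 16⁻¹ ≡ 6 (mod 19) since 16·6 = 96 ≡ 1, so λ ≡ 9.
  x = λ² - 12 - 9 = 81 - 21 ≡ 3; y = λ·(12 - 3) - 4 ≡ 1. → (3, 1)

(3, 1)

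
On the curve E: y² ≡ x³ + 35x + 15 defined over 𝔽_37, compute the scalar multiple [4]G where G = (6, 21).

(33, 25)

Repeated addition: build up to 4G.
2G: tangent at (6, 21): λ = (3·6² + 35)/(2·21) ≡ 32/5. 5⁻¹ ≡ 15 (mod 37), so λ ≡ 32·15 ≡ 36.
  x = λ² - 6 - 6 = 1296 - 12 ≡ 26; y = λ·(6 - 26) - 21 ≡ 36. → (26, 36)
3G: (26, 36) + (6, 21). λ = (21 - 36)/(6 - 26) ≡ 22/17 mod 37. 17⁻¹ ≡ 24 (mod 37), so λ ≡ 10.
  x = λ² - 26 - 6 = 100 - 32 ≡ 31; y = λ·(26 - 31) - 36 ≡ 25. → (31, 25)
4G: (31, 25) + (6, 21). λ = (21 - 25)/(6 - 31) ≡ 33/12 mod 37. 12⁻¹ ≡ 34 (mod 37) since 12·34 = 408 ≡ 1, so λ ≡ 12.
  x = λ² - 31 - 6 = 144 - 37 ≡ 33; y = λ·(31 - 33) - 25 ≡ 25. → (33, 25)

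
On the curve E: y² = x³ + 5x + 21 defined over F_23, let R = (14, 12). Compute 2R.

tangent at (14, 12): λ = (3·14² + 5)/(2·12) ≡ 18/1. 1⁻¹ ≡ 1 (mod 23) since 1·1 = 1 ≡ 1, so λ ≡ 18·1 ≡ 18.
  x = λ² - 14 - 14 = 324 - 28 ≡ 20; y = λ·(14 - 20) - 12 ≡ 18. → (20, 18)

(20, 18)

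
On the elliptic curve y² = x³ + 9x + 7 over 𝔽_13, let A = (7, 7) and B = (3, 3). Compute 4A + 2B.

(7, 6)

First 4A:
Double-and-add on 4 = (100)₂. Start with A = (7, 7) for the leading 1-bit.
double: tangent at (7, 7): λ = (3·7² + 9)/(2·7) ≡ 0/1. 1⁻¹ ≡ 1 (mod 13), so λ ≡ 0·1 ≡ 0.
  x = λ² - 7 - 7 = 0 - 14 ≡ 12; y = λ·(7 - 12) - 7 ≡ 6. → (12, 6)
double: tangent at (12, 6): λ = (3·12² + 9)/(2·6) ≡ 12/12. 12⁻¹ ≡ 12 (mod 13) since 12·12 = 144 ≡ 1, so λ ≡ 12·12 ≡ 1.
  x = λ² - 12 - 12 = 1 - 24 ≡ 3; y = λ·(12 - 3) - 6 ≡ 3. → (3, 3)
4A = (3, 3).
Next 2B:
Repeated addition: build up to 2B.
2B: tangent at (3, 3): λ = (3·3² + 9)/(2·3) ≡ 10/6. 6⁻¹ ≡ 11 (mod 13) since 6·11 = 66 ≡ 1, so λ ≡ 10·11 ≡ 6.
  x = λ² - 3 - 3 = 36 - 6 ≡ 4; y = λ·(3 - 4) - 3 ≡ 4. → (4, 4)
2B = (4, 4).
Finally 4A + 2B:
(3, 3) + (4, 4). λ = (4 - 3)/(4 - 3) ≡ 1/1 mod 13. 1⁻¹ ≡ 1 (mod 13) since 1·1 = 1 ≡ 1, so λ ≡ 1.
  x = λ² - 3 - 4 = 1 - 7 ≡ 7; y = λ·(3 - 7) - 3 ≡ 6. → (7, 6)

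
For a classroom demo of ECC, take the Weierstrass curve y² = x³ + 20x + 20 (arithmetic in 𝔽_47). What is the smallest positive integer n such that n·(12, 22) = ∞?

2P: tangent at (12, 22): λ = (3·12² + 20)/(2·22) ≡ 29/44. 44⁻¹ ≡ 31 (mod 47), so λ ≡ 29·31 ≡ 6.
  x = λ² - 12 - 12 = 36 - 24 ≡ 12; y = λ·(12 - 12) - 22 ≡ 25. → (12, 25)
3P: (12, 25) + (12, 22): same x and y₁ ≡ -y₂, so the sum is ∞.
3P = ∞, so the order is 3.

3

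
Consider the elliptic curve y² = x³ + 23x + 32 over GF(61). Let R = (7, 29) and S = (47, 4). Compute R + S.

(7, 29) + (47, 4). λ = (4 - 29)/(47 - 7) ≡ 36/40 mod 61. 40⁻¹ ≡ 29 (mod 61) since 40·29 = 1160 ≡ 1, so λ ≡ 7.
  x = λ² - 7 - 47 = 49 - 54 ≡ 56; y = λ·(7 - 56) - 29 ≡ 55. → (56, 55)

(56, 55)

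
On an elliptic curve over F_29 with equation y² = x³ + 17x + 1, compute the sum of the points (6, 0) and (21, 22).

(6, 0) + (21, 22). λ = (22 - 0)/(21 - 6) ≡ 22/15 mod 29. 15⁻¹ ≡ 2 (mod 29) since 15·2 = 30 ≡ 1, so λ ≡ 15.
  x = λ² - 6 - 21 = 225 - 27 ≡ 24; y = λ·(6 - 24) - 0 ≡ 20. → (24, 20)

(24, 20)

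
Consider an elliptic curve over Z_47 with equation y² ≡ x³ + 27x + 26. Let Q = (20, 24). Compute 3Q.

Repeated addition: build up to 3Q.
2Q: tangent at (20, 24): λ = (3·20² + 27)/(2·24) ≡ 5/1. 1⁻¹ ≡ 1 (mod 47), so λ ≡ 5·1 ≡ 5.
  x = λ² - 20 - 20 = 25 - 40 ≡ 32; y = λ·(20 - 32) - 24 ≡ 10. → (32, 10)
3Q: (32, 10) + (20, 24). λ = (24 - 10)/(20 - 32) ≡ 14/35 mod 47. 35⁻¹ ≡ 43 (mod 47), so λ ≡ 38.
  x = λ² - 32 - 20 = 1444 - 52 ≡ 29; y = λ·(32 - 29) - 10 ≡ 10. → (29, 10)

(29, 10)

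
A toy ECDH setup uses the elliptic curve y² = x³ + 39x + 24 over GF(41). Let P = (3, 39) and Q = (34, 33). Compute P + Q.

(3, 39) + (34, 33). λ = (33 - 39)/(34 - 3) ≡ 35/31 mod 41. 31⁻¹ ≡ 4 (mod 41) since 31·4 = 124 ≡ 1, so λ ≡ 17.
  x = λ² - 3 - 34 = 289 - 37 ≡ 6; y = λ·(3 - 6) - 39 ≡ 33. → (6, 33)

(6, 33)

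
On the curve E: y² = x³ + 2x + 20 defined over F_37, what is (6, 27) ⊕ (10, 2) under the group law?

(30, 12)

(6, 27) + (10, 2). λ = (2 - 27)/(10 - 6) ≡ 12/4 mod 37. 4⁻¹ ≡ 28 (mod 37) since 4·28 = 112 ≡ 1, so λ ≡ 3.
  x = λ² - 6 - 10 = 9 - 16 ≡ 30; y = λ·(6 - 30) - 27 ≡ 12. → (30, 12)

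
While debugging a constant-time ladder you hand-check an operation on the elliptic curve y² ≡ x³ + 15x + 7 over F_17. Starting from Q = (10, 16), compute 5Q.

Repeated addition: build up to 5Q.
2Q: tangent at (10, 16): λ = (3·10² + 15)/(2·16) ≡ 9/15. 15⁻¹ ≡ 8 (mod 17) since 15·8 = 120 ≡ 1, so λ ≡ 9·8 ≡ 4.
  x = λ² - 10 - 10 = 16 - 20 ≡ 13; y = λ·(10 - 13) - 16 ≡ 6. → (13, 6)
3Q: (13, 6) + (10, 16). λ = (16 - 6)/(10 - 13) ≡ 10/14 mod 17. 14⁻¹ ≡ 11 (mod 17), so λ ≡ 8.
  x = λ² - 13 - 10 = 64 - 23 ≡ 7; y = λ·(13 - 7) - 6 ≡ 8. → (7, 8)
4Q: (7, 8) + (10, 16). λ = (16 - 8)/(10 - 7) ≡ 8/3 mod 17. 3⁻¹ ≡ 6 (mod 17) since 3·6 = 18 ≡ 1, so λ ≡ 14.
  x = λ² - 7 - 10 = 196 - 17 ≡ 9; y = λ·(7 - 9) - 8 ≡ 15. → (9, 15)
5Q: (9, 15) + (10, 16). λ = (16 - 15)/(10 - 9) ≡ 1/1 mod 17. 1⁻¹ ≡ 1 (mod 17), so λ ≡ 1.
  x = λ² - 9 - 10 = 1 - 19 ≡ 16; y = λ·(9 - 16) - 15 ≡ 12. → (16, 12)

(16, 12)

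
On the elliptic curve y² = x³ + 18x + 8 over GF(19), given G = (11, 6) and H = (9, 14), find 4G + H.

(6, 3)

First 4G:
Repeated addition: build up to 4G.
2G: tangent at (11, 6): λ = (3·11² + 18)/(2·6) ≡ 1/12. 12⁻¹ ≡ 8 (mod 19) since 12·8 = 96 ≡ 1, so λ ≡ 1·8 ≡ 8.
  x = λ² - 11 - 11 = 64 - 22 ≡ 4; y = λ·(11 - 4) - 6 ≡ 12. → (4, 12)
3G: (4, 12) + (11, 6). λ = (6 - 12)/(11 - 4) ≡ 13/7 mod 19. 7⁻¹ ≡ 11 (mod 19), so λ ≡ 10.
  x = λ² - 4 - 11 = 100 - 15 ≡ 9; y = λ·(4 - 9) - 12 ≡ 14. → (9, 14)
4G: (9, 14) + (11, 6). λ = (6 - 14)/(11 - 9) ≡ 11/2 mod 19. 2⁻¹ ≡ 10 (mod 19), so λ ≡ 15.
  x = λ² - 9 - 11 = 225 - 20 ≡ 15; y = λ·(9 - 15) - 14 ≡ 10. → (15, 10)
4G = (15, 10).
Finally 4G + H:
(15, 10) + (9, 14). λ = (14 - 10)/(9 - 15) ≡ 4/13 mod 19. 13⁻¹ ≡ 3 (mod 19) since 13·3 = 39 ≡ 1, so λ ≡ 12.
  x = λ² - 15 - 9 = 144 - 24 ≡ 6; y = λ·(15 - 6) - 10 ≡ 3. → (6, 3)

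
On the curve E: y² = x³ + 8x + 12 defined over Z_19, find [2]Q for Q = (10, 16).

(10, 3)

tangent at (10, 16): λ = (3·10² + 8)/(2·16) ≡ 4/13. 13⁻¹ ≡ 3 (mod 19), so λ ≡ 4·3 ≡ 12.
  x = λ² - 10 - 10 = 144 - 20 ≡ 10; y = λ·(10 - 10) - 16 ≡ 3. → (10, 3)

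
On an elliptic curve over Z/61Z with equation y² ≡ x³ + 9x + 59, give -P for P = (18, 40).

-(18, 40) = (18, -40 mod 61) = (18, 21).

(18, 21)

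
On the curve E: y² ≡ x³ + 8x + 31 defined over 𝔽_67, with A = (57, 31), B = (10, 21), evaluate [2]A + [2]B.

(55, 63)

First 2A:
Repeated addition: build up to 2A.
2A: tangent at (57, 31): λ = (3·57² + 8)/(2·31) ≡ 40/62. 62⁻¹ ≡ 40 (mod 67), so λ ≡ 40·40 ≡ 59.
  x = λ² - 57 - 57 = 3481 - 114 ≡ 17; y = λ·(57 - 17) - 31 ≡ 51. → (17, 51)
2A = (17, 51).
Next 2B:
Repeated addition: build up to 2B.
2B: tangent at (10, 21): λ = (3·10² + 8)/(2·21) ≡ 40/42. 42⁻¹ ≡ 8 (mod 67), so λ ≡ 40·8 ≡ 52.
  x = λ² - 10 - 10 = 2704 - 20 ≡ 4; y = λ·(10 - 4) - 21 ≡ 23. → (4, 23)
2B = (4, 23).
Finally 2A + 2B:
(17, 51) + (4, 23). λ = (23 - 51)/(4 - 17) ≡ 39/54 mod 67. 54⁻¹ ≡ 36 (mod 67), so λ ≡ 64.
  x = λ² - 17 - 4 = 4096 - 21 ≡ 55; y = λ·(17 - 55) - 51 ≡ 63. → (55, 63)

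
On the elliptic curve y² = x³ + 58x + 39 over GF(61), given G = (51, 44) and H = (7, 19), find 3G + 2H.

(33, 58)

First 3G:
Repeated addition: build up to 3G.
2G: tangent at (51, 44): λ = (3·51² + 58)/(2·44) ≡ 53/27. 27⁻¹ ≡ 52 (mod 61), so λ ≡ 53·52 ≡ 11.
  x = λ² - 51 - 51 = 121 - 102 ≡ 19; y = λ·(51 - 19) - 44 ≡ 3. → (19, 3)
3G: (19, 3) + (51, 44). λ = (44 - 3)/(51 - 19) ≡ 41/32 mod 61. 32⁻¹ ≡ 21 (mod 61), so λ ≡ 7.
  x = λ² - 19 - 51 = 49 - 70 ≡ 40; y = λ·(19 - 40) - 3 ≡ 33. → (40, 33)
3G = (40, 33).
Next 2H:
Repeated addition: build up to 2H.
2H: tangent at (7, 19): λ = (3·7² + 58)/(2·19) ≡ 22/38. 38⁻¹ ≡ 53 (mod 61), so λ ≡ 22·53 ≡ 7.
  x = λ² - 7 - 7 = 49 - 14 ≡ 35; y = λ·(7 - 35) - 19 ≡ 29. → (35, 29)
2H = (35, 29).
Finally 3G + 2H:
(40, 33) + (35, 29). λ = (29 - 33)/(35 - 40) ≡ 57/56 mod 61. 56⁻¹ ≡ 12 (mod 61) since 56·12 = 672 ≡ 1, so λ ≡ 13.
  x = λ² - 40 - 35 = 169 - 75 ≡ 33; y = λ·(40 - 33) - 33 ≡ 58. → (33, 58)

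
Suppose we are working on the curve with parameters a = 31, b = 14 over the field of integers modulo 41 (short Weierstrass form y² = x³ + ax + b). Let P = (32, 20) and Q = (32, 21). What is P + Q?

The two points share x = 32 and their y-coordinates satisfy 20 + 21 ≡ 0 (mod 41), so they are inverses. Their sum is O.

O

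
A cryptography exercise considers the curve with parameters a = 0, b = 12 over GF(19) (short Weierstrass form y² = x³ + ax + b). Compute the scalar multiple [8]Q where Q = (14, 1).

Double-and-add on 8 = (1000)₂. Start with Q = (14, 1) for the leading 1-bit.
double: tangent at (14, 1): λ = (3·14² + 0)/(2·1) ≡ 18/2. 2⁻¹ ≡ 10 (mod 19) since 2·10 = 20 ≡ 1, so λ ≡ 18·10 ≡ 9.
  x = λ² - 14 - 14 = 81 - 28 ≡ 15; y = λ·(14 - 15) - 1 ≡ 9. → (15, 9)
double: tangent at (15, 9): λ = (3·15² + 0)/(2·9) ≡ 10/18. 18⁻¹ ≡ 18 (mod 19) since 18·18 = 324 ≡ 1, so λ ≡ 10·18 ≡ 9.
  x = λ² - 15 - 15 = 81 - 30 ≡ 13; y = λ·(15 - 13) - 9 ≡ 9. → (13, 9)
double: tangent at (13, 9): λ = (3·13² + 0)/(2·9) ≡ 13/18. 18⁻¹ ≡ 18 (mod 19), so λ ≡ 13·18 ≡ 6.
  x = λ² - 13 - 13 = 36 - 26 ≡ 10; y = λ·(13 - 10) - 9 ≡ 9. → (10, 9)

(10, 9)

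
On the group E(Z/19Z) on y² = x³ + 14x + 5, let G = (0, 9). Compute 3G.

(1, 18)

Repeated addition: build up to 3G.
2G: tangent at (0, 9): λ = (3·0² + 14)/(2·9) ≡ 14/18. 18⁻¹ ≡ 18 (mod 19) since 18·18 = 324 ≡ 1, so λ ≡ 14·18 ≡ 5.
  x = λ² - 0 - 0 = 25 - 0 ≡ 6; y = λ·(0 - 6) - 9 ≡ 18. → (6, 18)
3G: (6, 18) + (0, 9). λ = (9 - 18)/(0 - 6) ≡ 10/13 mod 19. 13⁻¹ ≡ 3 (mod 19), so λ ≡ 11.
  x = λ² - 6 - 0 = 121 - 6 ≡ 1; y = λ·(6 - 1) - 18 ≡ 18. → (1, 18)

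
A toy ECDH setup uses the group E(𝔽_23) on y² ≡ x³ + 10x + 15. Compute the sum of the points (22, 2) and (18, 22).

(8, 20)

(22, 2) + (18, 22). λ = (22 - 2)/(18 - 22) ≡ 20/19 mod 23. 19⁻¹ ≡ 17 (mod 23), so λ ≡ 18.
  x = λ² - 22 - 18 = 324 - 40 ≡ 8; y = λ·(22 - 8) - 2 ≡ 20. → (8, 20)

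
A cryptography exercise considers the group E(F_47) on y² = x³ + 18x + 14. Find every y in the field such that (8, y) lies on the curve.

23, 24

x³ + 18x + 14 = 670 ≡ 12 (mod 47).
Square roots of 12 mod 47: 23 and 24 (since 23² = 529 ≡ 12).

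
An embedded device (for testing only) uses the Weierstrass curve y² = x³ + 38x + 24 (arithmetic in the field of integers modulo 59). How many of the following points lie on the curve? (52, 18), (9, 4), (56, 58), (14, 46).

1

(52, 18): 18² ≡ 29, rhs ≡ 5 → off.
(9, 4): 4² ≡ 16, rhs ≡ 33 → off.
(56, 58): 58² ≡ 1, rhs ≡ 1 → on.
(14, 46): 46² ≡ 51, rhs ≡ 55 → off.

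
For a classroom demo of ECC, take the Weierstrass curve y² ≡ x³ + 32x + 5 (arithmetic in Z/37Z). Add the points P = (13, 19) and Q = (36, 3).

(18, 7)

(13, 19) + (36, 3). λ = (3 - 19)/(36 - 13) ≡ 21/23 mod 37. 23⁻¹ ≡ 29 (mod 37) since 23·29 = 667 ≡ 1, so λ ≡ 17.
  x = λ² - 13 - 36 = 289 - 49 ≡ 18; y = λ·(13 - 18) - 19 ≡ 7. → (18, 7)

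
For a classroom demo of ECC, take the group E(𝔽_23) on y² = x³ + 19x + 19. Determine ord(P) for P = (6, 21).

5

2P: tangent at (6, 21): λ = (3·6² + 19)/(2·21) ≡ 12/19. 19⁻¹ ≡ 17 (mod 23) since 19·17 = 323 ≡ 1, so λ ≡ 12·17 ≡ 20.
  x = λ² - 6 - 6 = 400 - 12 ≡ 20; y = λ·(6 - 20) - 21 ≡ 21. → (20, 21)
3P: (20, 21) + (6, 21). λ = (21 - 21)/(6 - 20) ≡ 0/9 mod 23. 9⁻¹ ≡ 18 (mod 23) since 9·18 = 162 ≡ 1, so λ ≡ 0.
  x = λ² - 20 - 6 = 0 - 26 ≡ 20; y = λ·(20 - 20) - 21 ≡ 2. → (20, 2)
4P: (20, 2) + (6, 21). λ = (21 - 2)/(6 - 20) ≡ 19/9 mod 23. 9⁻¹ ≡ 18 (mod 23), so λ ≡ 20.
  x = λ² - 20 - 6 = 400 - 26 ≡ 6; y = λ·(20 - 6) - 2 ≡ 2. → (6, 2)
5P: (6, 2) + (6, 21): same x and y₁ ≡ -y₂, so the sum is 𝒪.
5P = 𝒪, so the order is 5.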